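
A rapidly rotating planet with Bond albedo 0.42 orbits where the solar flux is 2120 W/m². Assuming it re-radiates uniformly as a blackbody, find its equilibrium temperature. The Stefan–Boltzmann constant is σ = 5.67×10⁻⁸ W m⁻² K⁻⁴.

T ≈ 271 K

Power absorbed = (1−a)S·πR²; power emitted = 4πR²σT⁴. Equating and cancelling πR²:
T = ((1−a)S / 4σ)^(1/4) = (1230 / (4 × 5.67×10⁻⁸))^(1/4) = (5.42×10^9)^(1/4).
T = 271 K.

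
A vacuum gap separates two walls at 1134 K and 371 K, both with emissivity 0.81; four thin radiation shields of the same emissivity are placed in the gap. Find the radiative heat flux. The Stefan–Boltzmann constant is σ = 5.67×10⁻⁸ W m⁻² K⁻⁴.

q ≈ 12600 W/m²

Each of the 5 gaps contributes resistance (2/ε − 1) = 2/0.81 − 1 = 1.469; total = 7.346.
q = σ(T₁⁴ − T₂⁴) / 7.346 = 5.67×10⁻⁸ × 1.63×10^12 / 7.346 = 12600 W/m².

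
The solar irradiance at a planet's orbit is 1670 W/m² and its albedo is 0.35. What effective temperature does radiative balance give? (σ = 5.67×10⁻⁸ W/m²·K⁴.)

T ≈ 263 K

Power absorbed = (1−a)S·πR²; power emitted = 4πR²σT⁴. Equating and cancelling πR²:
T = ((1−a)S / 4σ)^(1/4) = (1090 / (4 × 5.67×10⁻⁸))^(1/4) = (4.79×10^9)^(1/4).
T = 263 K.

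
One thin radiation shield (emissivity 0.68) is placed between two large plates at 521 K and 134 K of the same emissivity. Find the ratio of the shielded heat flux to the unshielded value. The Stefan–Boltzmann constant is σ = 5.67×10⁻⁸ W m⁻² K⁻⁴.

With N identical shields there are N+1 = 2 gaps in series, each with the same radiative resistance, so the flux falls to 1/(N+1) of its unshielded value.

ratio ≈ 0.500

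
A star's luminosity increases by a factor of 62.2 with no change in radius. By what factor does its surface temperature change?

factor ≈ 2.81

P ∝ T⁴ ⇒ T ∝ P^(1/4), so T scales by (62.2)^(1/4) = 2.81.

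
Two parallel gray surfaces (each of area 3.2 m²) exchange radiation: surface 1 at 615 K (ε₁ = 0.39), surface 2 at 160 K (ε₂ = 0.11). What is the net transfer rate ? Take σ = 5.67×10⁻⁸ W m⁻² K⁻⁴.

For two large parallel gray plates, q = σ(T₁⁴ − T₂⁴) / (1/ε₁ + 1/ε₂ − 1).
1/ε₁ + 1/ε₂ − 1 = 1/0.39 + 1/0.11 − 1 = 10.66.
T₁⁴ − T₂⁴ = 1.43×10^11 − 6.55×10^8 = 1.42×10^11 K⁴.
q = 5.67×10⁻⁸ × 1.42×10^11 / 10.66 = 758 W/m².
Q = q·A = 758 × 3.2 = 2420 W.

Q ≈ 2420 W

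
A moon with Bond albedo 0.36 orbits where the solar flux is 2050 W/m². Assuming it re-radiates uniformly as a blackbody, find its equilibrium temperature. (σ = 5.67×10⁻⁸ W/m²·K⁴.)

T ≈ 276 K

Power absorbed = (1−a)S·πR²; power emitted = 4πR²σT⁴. Equating and cancelling πR²:
T = ((1−a)S / 4σ)^(1/4) = (1310 / (4 × 5.67×10⁻⁸))^(1/4) = (5.78×10^9)^(1/4).
T = 276 K.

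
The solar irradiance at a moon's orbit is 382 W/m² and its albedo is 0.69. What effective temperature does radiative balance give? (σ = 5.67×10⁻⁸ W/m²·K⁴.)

T ≈ 151 K

Power absorbed = (1−a)S·πR²; power emitted = 4πR²σT⁴. Equating and cancelling πR²:
T = ((1−a)S / 4σ)^(1/4) = (118 / (4 × 5.67×10⁻⁸))^(1/4) = (5.22×10^8)^(1/4).
T = 151 K.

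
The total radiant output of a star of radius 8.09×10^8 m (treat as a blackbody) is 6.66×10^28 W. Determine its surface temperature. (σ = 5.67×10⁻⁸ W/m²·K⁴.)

A = 4πr² = 4π × (8.09×10^8)² = 8.22×10^18 m².
From P = σAT⁴, T = (P / σA)^(1/4) = (6.66×10^28 / (5.67×10⁻⁸ × 8.22×10^18))^(1/4).
T = (1.43×10^17)^(1/4) = 19400 K.

T ≈ 19400 K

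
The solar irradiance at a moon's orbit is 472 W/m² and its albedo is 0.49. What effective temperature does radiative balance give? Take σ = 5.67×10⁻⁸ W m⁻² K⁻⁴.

T ≈ 180 K

Power absorbed = (1−a)S·πR²; power emitted = 4πR²σT⁴. Equating and cancelling πR²:
T = ((1−a)S / 4σ)^(1/4) = (241 / (4 × 5.67×10⁻⁸))^(1/4) = (1.06×10^9)^(1/4).
T = 180 K.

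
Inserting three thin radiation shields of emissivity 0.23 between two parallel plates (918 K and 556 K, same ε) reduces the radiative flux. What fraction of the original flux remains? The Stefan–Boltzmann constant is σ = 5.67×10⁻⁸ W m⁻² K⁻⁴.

With N identical shields there are N+1 = 4 gaps in series, each with the same radiative resistance, so the flux falls to 1/(N+1) of its unshielded value.

ratio ≈ 0.250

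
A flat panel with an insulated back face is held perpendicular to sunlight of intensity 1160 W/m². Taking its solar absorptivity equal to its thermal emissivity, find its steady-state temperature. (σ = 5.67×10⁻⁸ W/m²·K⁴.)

T ≈ 378 K

Absorbed flux αS = emitted flux εσT⁴ (one radiating face); with α = ε, T = (S/σ)^(1/4).
T = (1160 / 5.67×10⁻⁸)^(1/4) = (2.05×10^10)^(1/4).
T = 378 K.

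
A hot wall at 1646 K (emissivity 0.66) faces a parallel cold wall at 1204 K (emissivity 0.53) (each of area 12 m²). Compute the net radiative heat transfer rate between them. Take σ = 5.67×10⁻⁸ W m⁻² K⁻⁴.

For two large parallel gray plates, q = σ(T₁⁴ − T₂⁴) / (1/ε₁ + 1/ε₂ − 1).
1/ε₁ + 1/ε₂ − 1 = 1/0.66 + 1/0.53 − 1 = 2.402.
T₁⁴ − T₂⁴ = 7.34×10^12 − 2.10×10^12 = 5.24×10^12 K⁴.
q = 5.67×10⁻⁸ × 5.24×10^12 / 2.402 = 1.24×10^5 W/m².
Q = q·A = 1.24×10^5 × 12 = 1.48×10^6 W.

Q ≈ 1.48×10^6 W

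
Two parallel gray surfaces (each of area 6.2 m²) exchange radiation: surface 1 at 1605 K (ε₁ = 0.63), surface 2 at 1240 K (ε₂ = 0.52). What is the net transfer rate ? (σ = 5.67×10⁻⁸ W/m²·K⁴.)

Q ≈ 5.98×10^5 W

For two large parallel gray plates, q = σ(T₁⁴ − T₂⁴) / (1/ε₁ + 1/ε₂ − 1).
1/ε₁ + 1/ε₂ − 1 = 1/0.63 + 1/0.52 − 1 = 2.510.
T₁⁴ − T₂⁴ = 6.64×10^12 − 2.36×10^12 = 4.27×10^12 K⁴.
q = 5.67×10⁻⁸ × 4.27×10^12 / 2.510 = 96500 W/m².
Q = q·A = 96500 × 6.2 = 5.98×10^5 W.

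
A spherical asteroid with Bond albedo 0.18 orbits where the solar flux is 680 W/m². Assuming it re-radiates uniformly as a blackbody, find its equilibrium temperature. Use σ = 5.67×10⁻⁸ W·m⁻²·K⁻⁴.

Power absorbed = (1−a)S·πR²; power emitted = 4πR²σT⁴. Equating and cancelling πR²:
T = ((1−a)S / 4σ)^(1/4) = (558 / (4 × 5.67×10⁻⁸))^(1/4) = (2.46×10^9)^(1/4).
T = 223 K.

T ≈ 223 K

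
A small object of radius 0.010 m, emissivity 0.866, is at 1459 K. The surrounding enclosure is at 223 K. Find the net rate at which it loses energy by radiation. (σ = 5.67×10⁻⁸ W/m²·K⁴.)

A = 4πr² = 4π × (0.010)² = 1.26×10^-3 m².
Q = εσA(T⁴ − T_s⁴). T⁴ − T_s⁴ = (1459)⁴ − (223)⁴ = 4.53×10^12 − 2.47×10^9 = 4.53×10^12 K⁴.
Q = 0.866 × 5.67×10⁻⁸ × 1.26×10^-3 × 4.53×10^12 = 279 W.

Q ≈ 279 W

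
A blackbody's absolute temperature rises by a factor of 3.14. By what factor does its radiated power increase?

P ∝ T⁴, so the power scales as (3.14)⁴ = 97.2.

factor ≈ 97.2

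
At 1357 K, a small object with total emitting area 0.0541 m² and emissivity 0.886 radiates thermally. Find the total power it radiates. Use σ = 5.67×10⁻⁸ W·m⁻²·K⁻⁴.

P ≈ 9220 W

Stefan–Boltzmann: P = εσAT⁴ = 0.886 × 5.67×10⁻⁸ × 0.0541 × (1357)⁴ = 0.886 × 5.67×10⁻⁸ × 0.0541 × 3.39×10^12.
P = 9220 W.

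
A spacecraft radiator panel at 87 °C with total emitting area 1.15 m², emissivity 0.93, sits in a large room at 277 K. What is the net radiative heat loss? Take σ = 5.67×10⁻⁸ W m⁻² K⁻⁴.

Q ≈ 662 W

Convert: 87 °C = 360 K.
Q = εσA(T⁴ − T_s⁴). T⁴ − T_s⁴ = (360)⁴ − (277)⁴ = 1.68×10^10 − 5.89×10^9 = 1.09×10^10 K⁴.
Q = 0.93 × 5.67×10⁻⁸ × 1.15 × 1.09×10^10 = 662 W.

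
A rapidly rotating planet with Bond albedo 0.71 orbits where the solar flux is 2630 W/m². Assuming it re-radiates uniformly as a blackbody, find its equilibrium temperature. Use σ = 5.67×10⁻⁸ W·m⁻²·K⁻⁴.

Power absorbed = (1−a)S·πR²; power emitted = 4πR²σT⁴. Equating and cancelling πR²:
T = ((1−a)S / 4σ)^(1/4) = (763 / (4 × 5.67×10⁻⁸))^(1/4) = (3.36×10^9)^(1/4).
T = 241 K.

T ≈ 241 K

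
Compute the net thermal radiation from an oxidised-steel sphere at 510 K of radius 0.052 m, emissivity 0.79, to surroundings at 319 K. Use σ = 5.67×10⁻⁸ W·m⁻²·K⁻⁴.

A = 4πr² = 4π × (0.052)² = 0.0340 m².
Q = εσA(T⁴ − T_s⁴). T⁴ − T_s⁴ = (510)⁴ − (319)⁴ = 6.77×10^10 − 1.04×10^10 = 5.73×10^10 K⁴.
Q = 0.79 × 5.67×10⁻⁸ × 0.0340 × 5.73×10^10 = 87.2 W.

Q ≈ 87.2 W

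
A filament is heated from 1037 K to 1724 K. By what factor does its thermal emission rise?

ratio ≈ 7.64

P ∝ T⁴, so the ratio is (1724/1037)⁴ = (1.662)⁴ = 7.64.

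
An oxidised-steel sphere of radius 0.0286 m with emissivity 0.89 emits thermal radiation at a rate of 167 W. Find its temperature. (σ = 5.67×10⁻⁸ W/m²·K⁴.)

A = 4πr² = 4π × (0.0286)² = 0.0103 m².
From P = εσAT⁴, T = (P / εσA)^(1/4) = (167 / (0.89 × 5.67×10⁻⁸ × 0.0103))^(1/4).
T = (3.22×10^11)^(1/4) = 753 K.

T ≈ 753 K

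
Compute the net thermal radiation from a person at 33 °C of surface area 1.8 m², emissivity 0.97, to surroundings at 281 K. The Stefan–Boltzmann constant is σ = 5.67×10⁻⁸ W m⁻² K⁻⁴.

Q ≈ 251 W

Convert: 33 °C = 306 K.
Q = εσA(T⁴ − T_s⁴). T⁴ − T_s⁴ = (306)⁴ − (281)⁴ = 8.77×10^9 − 6.23×10^9 = 2.53×10^9 K⁴.
Q = 0.97 × 5.67×10⁻⁸ × 1.80 × 2.53×10^9 = 251 W.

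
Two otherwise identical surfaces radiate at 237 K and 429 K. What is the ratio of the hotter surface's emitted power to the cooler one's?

ratio ≈ 10.7

P ∝ T⁴, so the ratio is (429/237)⁴ = (1.810)⁴ = 10.7.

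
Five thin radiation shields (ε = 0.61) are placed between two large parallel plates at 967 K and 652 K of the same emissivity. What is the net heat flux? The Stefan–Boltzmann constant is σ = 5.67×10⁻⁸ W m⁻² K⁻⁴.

q ≈ 2880 W/m²

Each of the 6 gaps contributes resistance (2/ε − 1) = 2/0.61 − 1 = 2.279; total = 13.67.
q = σ(T₁⁴ − T₂⁴) / 13.67 = 5.67×10⁻⁸ × 6.94×10^11 / 13.67 = 2880 W/m².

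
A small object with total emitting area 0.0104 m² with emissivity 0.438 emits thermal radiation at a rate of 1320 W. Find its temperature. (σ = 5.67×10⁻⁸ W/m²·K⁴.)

T ≈ 1500 K

From P = εσAT⁴, T = (P / εσA)^(1/4) = (1320 / (0.438 × 5.67×10⁻⁸ × 0.0104))^(1/4).
T = (5.11×10^12)^(1/4) = 1500 K.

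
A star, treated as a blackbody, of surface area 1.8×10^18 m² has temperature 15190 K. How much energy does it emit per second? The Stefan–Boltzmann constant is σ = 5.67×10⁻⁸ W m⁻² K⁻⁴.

P = σAT⁴ = 5.67×10⁻⁸ × 1.80×10^18 × (15190)⁴ = 5.67×10⁻⁸ × 1.80×10^18 × 5.32×10^16.
P = 5.43×10^27 W.

P ≈ 5.43×10^27 W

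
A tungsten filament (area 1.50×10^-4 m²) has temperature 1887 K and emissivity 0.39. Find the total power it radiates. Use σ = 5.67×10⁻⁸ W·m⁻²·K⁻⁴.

P = εσAT⁴ = 0.39 × 5.67×10⁻⁸ × 1.50×10^-4 × (1887)⁴ = 0.39 × 5.67×10⁻⁸ × 1.50×10^-4 × 1.27×10^13.
P = 42.1 W.

P ≈ 42.1 W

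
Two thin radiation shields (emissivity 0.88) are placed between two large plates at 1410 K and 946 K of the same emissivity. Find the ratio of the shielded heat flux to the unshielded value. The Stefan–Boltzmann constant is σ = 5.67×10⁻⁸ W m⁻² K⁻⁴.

ratio ≈ 0.333

With N identical shields there are N+1 = 3 gaps in series, each with the same radiative resistance, so the flux falls to 1/(N+1) of its unshielded value.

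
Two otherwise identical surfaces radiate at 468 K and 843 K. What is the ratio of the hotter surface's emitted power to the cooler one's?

ratio ≈ 10.5

P ∝ T⁴, so the ratio is (843/468)⁴ = (1.801)⁴ = 10.5.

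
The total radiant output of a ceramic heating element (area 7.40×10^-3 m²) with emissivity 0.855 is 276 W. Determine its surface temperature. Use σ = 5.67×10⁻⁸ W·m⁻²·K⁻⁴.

T ≈ 937 K

From P = εσAT⁴, T = (P / εσA)^(1/4) = (276 / (0.855 × 5.67×10⁻⁸ × 7.40×10^-3))^(1/4).
T = (7.69×10^11)^(1/4) = 937 K.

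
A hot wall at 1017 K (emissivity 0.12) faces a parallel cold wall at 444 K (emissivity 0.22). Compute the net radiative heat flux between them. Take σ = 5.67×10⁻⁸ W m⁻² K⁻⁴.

For two large parallel gray plates, q = σ(T₁⁴ − T₂⁴) / (1/ε₁ + 1/ε₂ − 1).
1/ε₁ + 1/ε₂ − 1 = 1/0.12 + 1/0.22 − 1 = 11.88.
T₁⁴ − T₂⁴ = 1.07×10^12 − 3.89×10^10 = 1.03×10^12 K⁴.
q = 5.67×10⁻⁸ × 1.03×10^12 / 11.88 = 4920 W/m².

q ≈ 4920 W/m²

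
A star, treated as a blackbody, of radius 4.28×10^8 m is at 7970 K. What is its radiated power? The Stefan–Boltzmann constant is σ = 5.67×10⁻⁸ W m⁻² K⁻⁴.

P ≈ 5.27×10^26 W

A = 4πr² = 4π × (4.28×10^8)² = 2.30×10^18 m².
P = σAT⁴ = 5.67×10⁻⁸ × 2.30×10^18 × (7970)⁴ = 5.67×10⁻⁸ × 2.30×10^18 × 4.03×10^15.
P = 5.27×10^26 W.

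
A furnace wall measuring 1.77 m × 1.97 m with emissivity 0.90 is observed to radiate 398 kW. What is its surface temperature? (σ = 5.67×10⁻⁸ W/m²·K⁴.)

T ≈ 1220 K

A = 1.77 × 1.97 = 3.49 m².
From P = εσAT⁴, T = (P / εσA)^(1/4) = (3.98×10^5 / (0.90 × 5.67×10⁻⁸ × 3.49))^(1/4).
T = (2.24×10^12)^(1/4) = 1220 K.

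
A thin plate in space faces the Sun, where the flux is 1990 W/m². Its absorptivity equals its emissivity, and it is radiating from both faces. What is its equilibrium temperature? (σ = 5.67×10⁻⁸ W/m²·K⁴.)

Absorbed flux αS = emitted flux 2εσT⁴ per unit area; with α = ε this gives T = (S/2σ)^(1/4).
T = (1990 / (2 × 5.67×10⁻⁸))^(1/4) = (1.75×10^10)^(1/4).
T = 364 K.

T ≈ 364 K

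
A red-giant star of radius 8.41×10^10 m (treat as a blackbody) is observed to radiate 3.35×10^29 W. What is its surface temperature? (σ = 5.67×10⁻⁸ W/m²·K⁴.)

A = 4πr² = 4π × (8.41×10^10)² = 8.89×10^22 m².
From P = σAT⁴, T = (P / σA)^(1/4) = (3.35×10^29 / (5.67×10⁻⁸ × 8.89×10^22))^(1/4).
T = (6.65×10^13)^(1/4) = 2860 K.

T ≈ 2860 K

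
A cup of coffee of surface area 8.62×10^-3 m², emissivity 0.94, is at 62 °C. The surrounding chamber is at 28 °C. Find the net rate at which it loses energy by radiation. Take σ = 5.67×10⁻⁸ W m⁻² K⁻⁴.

Q ≈ 2.02 W

Convert: 62 °C = 335 K; 28 °C = 301 K.
Q = εσA(T⁴ − T_s⁴). T⁴ − T_s⁴ = (335)⁴ − (301)⁴ = 1.26×10^10 − 8.21×10^9 = 4.39×10^9 K⁴.
Q = 0.94 × 5.67×10⁻⁸ × 8.62×10^-3 × 4.39×10^9 = 2.02 W.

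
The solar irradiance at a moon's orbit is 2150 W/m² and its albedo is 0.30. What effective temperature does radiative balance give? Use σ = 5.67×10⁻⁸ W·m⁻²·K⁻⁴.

Power absorbed = (1−a)S·πR²; power emitted = 4πR²σT⁴. Equating and cancelling πR²:
T = ((1−a)S / 4σ)^(1/4) = (1500 / (4 × 5.67×10⁻⁸))^(1/4) = (6.64×10^9)^(1/4).
T = 285 K.

T ≈ 285 K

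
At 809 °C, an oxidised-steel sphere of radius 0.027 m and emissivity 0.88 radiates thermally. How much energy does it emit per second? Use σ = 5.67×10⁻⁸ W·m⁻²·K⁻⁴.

A = 4πr² = 4π × (0.027)² = 9.16×10^-3 m².
809 °C = 1082 K.
Stefan–Boltzmann: P = εσAT⁴ = 0.88 × 5.67×10⁻⁸ × 9.16×10^-3 × (1082)⁴ = 0.88 × 5.67×10⁻⁸ × 9.16×10^-3 × 1.37×10^12.
P = 626 W.

P ≈ 626 W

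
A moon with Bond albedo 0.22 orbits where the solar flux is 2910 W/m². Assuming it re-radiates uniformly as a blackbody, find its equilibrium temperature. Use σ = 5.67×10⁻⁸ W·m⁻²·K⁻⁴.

Power absorbed = (1−a)S·πR²; power emitted = 4πR²σT⁴. Equating and cancelling πR²:
T = ((1−a)S / 4σ)^(1/4) = (2270 / (4 × 5.67×10⁻⁸))^(1/4) = (1.00×10^10)^(1/4).
T = 316 K.

T ≈ 316 K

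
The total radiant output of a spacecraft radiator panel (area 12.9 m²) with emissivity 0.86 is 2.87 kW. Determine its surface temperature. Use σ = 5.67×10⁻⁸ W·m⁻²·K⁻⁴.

T ≈ 260 K

From P = εσAT⁴, T = (P / εσA)^(1/4) = (2870 / (0.86 × 5.67×10⁻⁸ × 12.9))^(1/4).
T = (4.56×10^9)^(1/4) = 260 K.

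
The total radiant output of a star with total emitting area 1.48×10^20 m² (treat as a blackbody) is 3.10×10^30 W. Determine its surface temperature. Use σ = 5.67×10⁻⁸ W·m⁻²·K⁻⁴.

T ≈ 24700 K

From P = σAT⁴, T = (P / σA)^(1/4) = (3.10×10^30 / (5.67×10⁻⁸ × 1.48×10^20))^(1/4).
T = (3.69×10^17)^(1/4) = 24700 K.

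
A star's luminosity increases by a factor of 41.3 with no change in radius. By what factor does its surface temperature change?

factor ≈ 2.54

P ∝ T⁴ ⇒ T ∝ P^(1/4), so T scales by (41.3)^(1/4) = 2.54.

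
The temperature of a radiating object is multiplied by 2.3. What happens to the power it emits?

factor ≈ 28.0

P ∝ T⁴, so the power scales as (2.3)⁴ = 28.0.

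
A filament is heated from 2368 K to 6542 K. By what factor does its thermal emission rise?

ratio ≈ 58.3

P ∝ T⁴, so the ratio is (6542/2368)⁴ = (2.763)⁴ = 58.3.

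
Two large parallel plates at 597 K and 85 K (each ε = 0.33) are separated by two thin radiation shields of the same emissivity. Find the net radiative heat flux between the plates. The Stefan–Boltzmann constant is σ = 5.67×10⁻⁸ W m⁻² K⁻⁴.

Each of the 3 gaps contributes resistance (2/ε − 1) = 2/0.33 − 1 = 5.061; total = 15.18.
q = σ(T₁⁴ − T₂⁴) / 15.18 = 5.67×10⁻⁸ × 1.27×10^11 / 15.18 = 474 W/m².

q ≈ 474 W/m²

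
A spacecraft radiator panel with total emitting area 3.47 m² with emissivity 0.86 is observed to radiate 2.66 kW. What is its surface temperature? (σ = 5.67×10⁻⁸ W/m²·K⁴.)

T ≈ 354 K

From P = εσAT⁴, T = (P / εσA)^(1/4) = (2660 / (0.86 × 5.67×10⁻⁸ × 3.47))^(1/4).
T = (1.57×10^10)^(1/4) = 354 K.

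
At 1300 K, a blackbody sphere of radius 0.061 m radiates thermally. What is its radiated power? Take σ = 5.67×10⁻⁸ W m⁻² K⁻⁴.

P ≈ 7570 W

A = 4πr² = 4π × (0.061)² = 0.0468 m².
P = σAT⁴ = 5.67×10⁻⁸ × 0.0468 × (1300)⁴ = 5.67×10⁻⁸ × 0.0468 × 2.86×10^12.
P = 7570 W.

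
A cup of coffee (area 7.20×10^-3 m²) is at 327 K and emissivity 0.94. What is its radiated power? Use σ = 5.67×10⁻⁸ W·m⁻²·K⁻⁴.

P ≈ 4.39 W

Stefan–Boltzmann: P = εσAT⁴ = 0.94 × 5.67×10⁻⁸ × 7.20×10^-3 × (327)⁴ = 0.94 × 5.67×10⁻⁸ × 7.20×10^-3 × 1.14×10^10.
P = 4.39 W.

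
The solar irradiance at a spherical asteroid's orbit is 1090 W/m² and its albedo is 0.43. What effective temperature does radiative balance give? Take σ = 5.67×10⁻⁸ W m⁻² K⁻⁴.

Power absorbed = (1−a)S·πR²; power emitted = 4πR²σT⁴. Equating and cancelling πR²:
T = ((1−a)S / 4σ)^(1/4) = (621 / (4 × 5.67×10⁻⁸))^(1/4) = (2.74×10^9)^(1/4).
T = 229 K.

T ≈ 229 K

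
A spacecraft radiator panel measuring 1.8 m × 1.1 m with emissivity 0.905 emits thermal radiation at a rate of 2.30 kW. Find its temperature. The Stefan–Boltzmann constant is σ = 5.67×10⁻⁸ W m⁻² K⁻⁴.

A = 1.8 × 1.1 = 1.98 m².
From P = εσAT⁴, T = (P / εσA)^(1/4) = (2300 / (0.905 × 5.67×10⁻⁸ × 1.98))^(1/4).
T = (2.26×10^10)^(1/4) = 388 K.

T ≈ 388 K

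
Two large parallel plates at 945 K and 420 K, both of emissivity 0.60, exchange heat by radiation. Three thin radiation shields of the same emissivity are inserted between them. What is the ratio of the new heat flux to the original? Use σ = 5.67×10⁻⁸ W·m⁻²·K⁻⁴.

ratio ≈ 0.250

With N identical shields there are N+1 = 4 gaps in series, each with the same radiative resistance, so the flux falls to 1/(N+1) of its unshielded value.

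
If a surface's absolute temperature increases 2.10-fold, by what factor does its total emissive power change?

P ∝ T⁴, so the power scales as (2.10)⁴ = 19.4.

factor ≈ 19.4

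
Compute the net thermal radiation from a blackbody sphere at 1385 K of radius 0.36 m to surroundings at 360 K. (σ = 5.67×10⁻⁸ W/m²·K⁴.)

A = 4πr² = 4π × (0.36)² = 1.63 m².
Q = σA(T⁴ − T_s⁴). T⁴ − T_s⁴ = (1385)⁴ − (360)⁴ = 3.68×10^12 − 1.68×10^10 = 3.66×10^12 K⁴.
Q = 5.67×10⁻⁸ × 1.63 × 3.66×10^12 = 3.38×10^5 W.

Q ≈ 3.38×10^5 W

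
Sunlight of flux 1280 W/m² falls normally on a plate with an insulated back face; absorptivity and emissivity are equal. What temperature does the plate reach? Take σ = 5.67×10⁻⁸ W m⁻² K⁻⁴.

T ≈ 388 K

Absorbed flux αS = emitted flux εσT⁴ (one radiating face); with α = ε, T = (S/σ)^(1/4).
T = (1280 / 5.67×10⁻⁸)^(1/4) = (2.26×10^10)^(1/4).
T = 388 K.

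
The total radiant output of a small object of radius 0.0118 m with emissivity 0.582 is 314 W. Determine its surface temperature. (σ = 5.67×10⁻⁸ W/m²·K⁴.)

T ≈ 1530 K

A = 4πr² = 4π × (0.0118)² = 1.75×10^-3 m².
From P = εσAT⁴, T = (P / εσA)^(1/4) = (314 / (0.582 × 5.67×10⁻⁸ × 1.75×10^-3))^(1/4).
T = (5.44×10^12)^(1/4) = 1530 K.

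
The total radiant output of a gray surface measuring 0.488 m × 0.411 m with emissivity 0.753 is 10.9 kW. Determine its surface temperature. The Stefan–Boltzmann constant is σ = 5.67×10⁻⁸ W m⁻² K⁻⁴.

A = 0.488 × 0.411 = 0.201 m².
From P = εσAT⁴, T = (P / εσA)^(1/4) = (10900 / (0.753 × 5.67×10⁻⁸ × 0.201))^(1/4).
T = (1.27×10^12)^(1/4) = 1060 K.

T ≈ 1060 K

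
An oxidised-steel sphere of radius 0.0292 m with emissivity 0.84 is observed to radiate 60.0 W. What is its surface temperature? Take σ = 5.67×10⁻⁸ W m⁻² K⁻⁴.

A = 4πr² = 4π × (0.0292)² = 0.0107 m².
From P = εσAT⁴, T = (P / εσA)^(1/4) = (60.0 / (0.84 × 5.67×10⁻⁸ × 0.0107))^(1/4).
T = (1.18×10^11)^(1/4) = 586 K.

T ≈ 586 K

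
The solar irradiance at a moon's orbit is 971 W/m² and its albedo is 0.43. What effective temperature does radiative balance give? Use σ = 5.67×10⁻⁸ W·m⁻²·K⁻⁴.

T ≈ 222 K

Power absorbed = (1−a)S·πR²; power emitted = 4πR²σT⁴. Equating and cancelling πR²:
T = ((1−a)S / 4σ)^(1/4) = (553 / (4 × 5.67×10⁻⁸))^(1/4) = (2.44×10^9)^(1/4).
T = 222 K.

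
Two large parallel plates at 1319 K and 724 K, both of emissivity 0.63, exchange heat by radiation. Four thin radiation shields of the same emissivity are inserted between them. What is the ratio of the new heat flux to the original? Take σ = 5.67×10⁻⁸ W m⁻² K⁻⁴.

With N identical shields there are N+1 = 5 gaps in series, each with the same radiative resistance, so the flux falls to 1/(N+1) of its unshielded value.

ratio ≈ 0.200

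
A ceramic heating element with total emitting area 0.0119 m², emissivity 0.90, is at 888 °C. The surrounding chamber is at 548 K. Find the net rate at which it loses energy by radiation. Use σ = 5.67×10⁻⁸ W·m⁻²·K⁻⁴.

Q ≈ 1050 W

Convert: 888 °C = 1161 K.
Q = εσA(T⁴ − T_s⁴). T⁴ − T_s⁴ = (1161)⁴ − (548)⁴ = 1.82×10^12 − 9.02×10^10 = 1.73×10^12 K⁴.
Q = 0.90 × 5.67×10⁻⁸ × 0.0119 × 1.73×10^12 = 1050 W.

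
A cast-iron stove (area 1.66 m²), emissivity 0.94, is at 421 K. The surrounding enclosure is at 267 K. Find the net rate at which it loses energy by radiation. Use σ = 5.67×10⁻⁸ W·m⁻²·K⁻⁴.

Q = εσA(T⁴ − T_s⁴). T⁴ − T_s⁴ = (421)⁴ − (267)⁴ = 3.14×10^10 − 5.08×10^9 = 2.63×10^10 K⁴.
Q = 0.94 × 5.67×10⁻⁸ × 1.66 × 2.63×10^10 = 2330 W.

Q ≈ 2330 W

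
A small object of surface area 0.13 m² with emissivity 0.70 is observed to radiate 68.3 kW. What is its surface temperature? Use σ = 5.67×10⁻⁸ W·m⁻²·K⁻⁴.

From P = εσAT⁴, T = (P / εσA)^(1/4) = (68300 / (0.70 × 5.67×10⁻⁸ × 0.130))^(1/4).
T = (1.32×10^13)^(1/4) = 1910 K.

T ≈ 1910 K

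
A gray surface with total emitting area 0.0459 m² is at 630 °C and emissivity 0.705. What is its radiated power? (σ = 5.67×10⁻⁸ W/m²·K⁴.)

P ≈ 1220 W

630 °C = 903 K.
Stefan–Boltzmann: P = εσAT⁴ = 0.705 × 5.67×10⁻⁸ × 0.0459 × (903)⁴ = 0.705 × 5.67×10⁻⁸ × 0.0459 × 6.65×10^11.
P = 1220 W.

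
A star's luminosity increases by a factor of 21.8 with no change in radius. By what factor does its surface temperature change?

factor ≈ 2.16

P ∝ T⁴ ⇒ T ∝ P^(1/4), so T scales by (21.8)^(1/4) = 2.16.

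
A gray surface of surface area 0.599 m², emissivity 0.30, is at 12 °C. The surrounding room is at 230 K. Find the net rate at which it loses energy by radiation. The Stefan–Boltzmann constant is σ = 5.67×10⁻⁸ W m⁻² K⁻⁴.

Convert: 12 °C = 285 K.
Q = εσA(T⁴ − T_s⁴). T⁴ − T_s⁴ = (285)⁴ − (230)⁴ = 6.60×10^9 − 2.80×10^9 = 3.80×10^9 K⁴.
Q = 0.30 × 5.67×10⁻⁸ × 0.599 × 3.80×10^9 = 38.7 W.

Q ≈ 38.7 W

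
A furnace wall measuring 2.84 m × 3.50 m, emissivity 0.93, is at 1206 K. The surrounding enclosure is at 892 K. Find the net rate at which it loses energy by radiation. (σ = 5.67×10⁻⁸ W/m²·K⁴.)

Q ≈ 7.77×10^5 W

A = 2.84 × 3.50 = 9.94 m².
Q = εσA(T⁴ − T_s⁴). T⁴ − T_s⁴ = (1206)⁴ − (892)⁴ = 2.12×10^12 − 6.33×10^11 = 1.48×10^12 K⁴.
Q = 0.93 × 5.67×10⁻⁸ × 9.94 × 1.48×10^12 = 7.77×10^5 W.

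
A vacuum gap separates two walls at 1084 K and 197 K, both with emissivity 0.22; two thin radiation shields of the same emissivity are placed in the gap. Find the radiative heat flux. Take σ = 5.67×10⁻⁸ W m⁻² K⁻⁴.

q ≈ 3220 W/m²

Each of the 3 gaps contributes resistance (2/ε − 1) = 2/0.22 − 1 = 8.091; total = 24.27.
q = σ(T₁⁴ − T₂⁴) / 24.27 = 5.67×10⁻⁸ × 1.38×10^12 / 24.27 = 3220 W/m².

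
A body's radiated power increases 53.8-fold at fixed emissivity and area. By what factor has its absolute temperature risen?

factor ≈ 2.71

P ∝ T⁴ ⇒ T ∝ P^(1/4), so T scales by (53.8)^(1/4) = 2.71.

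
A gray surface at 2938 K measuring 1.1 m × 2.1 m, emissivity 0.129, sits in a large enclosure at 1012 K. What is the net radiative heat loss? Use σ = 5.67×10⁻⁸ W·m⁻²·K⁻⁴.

Q ≈ 1.24×10^6 W

A = 1.1 × 2.1 = 2.31 m².
Q = εσA(T⁴ − T_s⁴). T⁴ − T_s⁴ = (2938)⁴ − (1012)⁴ = 7.45×10^13 − 1.05×10^12 = 7.35×10^13 K⁴.
Q = 0.129 × 5.67×10⁻⁸ × 2.31 × 7.35×10^13 = 1.24×10^6 W.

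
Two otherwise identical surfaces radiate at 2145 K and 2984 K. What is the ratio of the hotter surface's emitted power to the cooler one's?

ratio ≈ 3.75

P ∝ T⁴, so the ratio is (2984/2145)⁴ = (1.391)⁴ = 3.75.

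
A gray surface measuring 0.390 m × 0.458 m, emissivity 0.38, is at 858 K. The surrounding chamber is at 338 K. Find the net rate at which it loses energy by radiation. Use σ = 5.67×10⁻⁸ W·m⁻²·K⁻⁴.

Q ≈ 2040 W

A = 0.390 × 0.458 = 0.179 m².
Q = εσA(T⁴ − T_s⁴). T⁴ − T_s⁴ = (858)⁴ − (338)⁴ = 5.42×10^11 − 1.31×10^10 = 5.29×10^11 K⁴.
Q = 0.38 × 5.67×10⁻⁸ × 0.179 × 5.29×10^11 = 2040 W.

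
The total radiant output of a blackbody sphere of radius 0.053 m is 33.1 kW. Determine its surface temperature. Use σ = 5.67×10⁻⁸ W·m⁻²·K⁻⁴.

T ≈ 2020 K

A = 4πr² = 4π × (0.053)² = 0.0353 m².
From P = σAT⁴, T = (P / σA)^(1/4) = (33100 / (5.67×10⁻⁸ × 0.0353))^(1/4).
T = (1.65×10^13)^(1/4) = 2020 K.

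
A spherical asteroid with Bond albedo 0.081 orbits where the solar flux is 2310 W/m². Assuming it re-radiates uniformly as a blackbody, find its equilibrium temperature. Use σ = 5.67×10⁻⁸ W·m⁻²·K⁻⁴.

T ≈ 311 K

Power absorbed = (1−a)S·πR²; power emitted = 4πR²σT⁴. Equating and cancelling πR²:
T = ((1−a)S / 4σ)^(1/4) = (2120 / (4 × 5.67×10⁻⁸))^(1/4) = (9.36×10^9)^(1/4).
T = 311 K.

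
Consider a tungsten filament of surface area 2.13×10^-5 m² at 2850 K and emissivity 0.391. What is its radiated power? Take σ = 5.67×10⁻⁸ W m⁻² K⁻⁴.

P = εσAT⁴ = 0.391 × 5.67×10⁻⁸ × 2.13×10^-5 × (2850)⁴ = 0.391 × 5.67×10⁻⁸ × 2.13×10^-5 × 6.60×10^13.
P = 31.2 W.

P ≈ 31.2 W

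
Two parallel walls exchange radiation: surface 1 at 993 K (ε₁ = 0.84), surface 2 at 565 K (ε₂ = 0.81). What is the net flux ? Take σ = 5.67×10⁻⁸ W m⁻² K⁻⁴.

q ≈ 34600 W/m²

For two large parallel gray plates, q = σ(T₁⁴ − T₂⁴) / (1/ε₁ + 1/ε₂ − 1).
1/ε₁ + 1/ε₂ − 1 = 1/0.84 + 1/0.81 − 1 = 1.425.
T₁⁴ − T₂⁴ = 9.72×10^11 − 1.02×10^11 = 8.70×10^11 K⁴.
q = 5.67×10⁻⁸ × 8.70×10^11 / 1.425 = 34600 W/m².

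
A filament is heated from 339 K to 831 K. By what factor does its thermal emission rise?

ratio ≈ 36.1

P ∝ T⁴, so the ratio is (831/339)⁴ = (2.451)⁴ = 36.1.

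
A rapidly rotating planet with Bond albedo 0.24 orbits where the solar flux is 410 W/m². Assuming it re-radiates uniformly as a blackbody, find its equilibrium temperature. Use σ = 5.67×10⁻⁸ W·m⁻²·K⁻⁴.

T ≈ 193 K

Power absorbed = (1−a)S·πR²; power emitted = 4πR²σT⁴. Equating and cancelling πR²:
T = ((1−a)S / 4σ)^(1/4) = (312 / (4 × 5.67×10⁻⁸))^(1/4) = (1.37×10^9)^(1/4).
T = 193 K.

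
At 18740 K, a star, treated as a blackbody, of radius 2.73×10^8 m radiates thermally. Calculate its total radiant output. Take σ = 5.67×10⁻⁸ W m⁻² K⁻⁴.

P ≈ 6.55×10^27 W

A = 4πr² = 4π × (2.73×10^8)² = 9.37×10^17 m².
P = σAT⁴ = 5.67×10⁻⁸ × 9.37×10^17 × (18740)⁴ = 5.67×10⁻⁸ × 9.37×10^17 × 1.23×10^17.
P = 6.55×10^27 W.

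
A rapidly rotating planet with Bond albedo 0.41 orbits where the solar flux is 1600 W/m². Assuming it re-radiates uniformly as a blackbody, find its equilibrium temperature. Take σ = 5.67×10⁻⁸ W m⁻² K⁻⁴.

T ≈ 254 K

Power absorbed = (1−a)S·πR²; power emitted = 4πR²σT⁴. Equating and cancelling πR²:
T = ((1−a)S / 4σ)^(1/4) = (944 / (4 × 5.67×10⁻⁸))^(1/4) = (4.16×10^9)^(1/4).
T = 254 K.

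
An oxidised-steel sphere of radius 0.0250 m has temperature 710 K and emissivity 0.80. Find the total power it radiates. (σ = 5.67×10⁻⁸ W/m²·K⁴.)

A = 4πr² = 4π × (0.0250)² = 7.85×10^-3 m².
P = εσAT⁴ = 0.80 × 5.67×10⁻⁸ × 7.85×10^-3 × (710)⁴ = 0.80 × 5.67×10⁻⁸ × 7.85×10^-3 × 2.54×10^11.
P = 90.5 W.

P ≈ 90.5 W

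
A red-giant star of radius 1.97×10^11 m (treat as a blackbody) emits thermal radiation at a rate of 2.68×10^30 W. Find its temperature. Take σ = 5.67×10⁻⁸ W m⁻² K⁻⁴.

A = 4πr² = 4π × (1.97×10^11)² = 4.88×10^23 m².
From P = σAT⁴, T = (P / σA)^(1/4) = (2.68×10^30 / (5.67×10⁻⁸ × 4.88×10^23))^(1/4).
T = (9.69×10^13)^(1/4) = 3140 K.

T ≈ 3140 K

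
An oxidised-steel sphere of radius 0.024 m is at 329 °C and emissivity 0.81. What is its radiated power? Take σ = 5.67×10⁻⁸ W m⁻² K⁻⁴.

A = 4πr² = 4π × (0.024)² = 7.24×10^-3 m².
329 °C = 602 K.
Stefan–Boltzmann: P = εσAT⁴ = 0.81 × 5.67×10⁻⁸ × 7.24×10^-3 × (602)⁴ = 0.81 × 5.67×10⁻⁸ × 7.24×10^-3 × 1.31×10^11.
P = 43.7 W.

P ≈ 43.7 W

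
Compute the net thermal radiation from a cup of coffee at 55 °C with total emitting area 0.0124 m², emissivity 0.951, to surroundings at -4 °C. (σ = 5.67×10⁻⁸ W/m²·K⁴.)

Q ≈ 4.24 W

Convert: 55 °C = 328 K; -4 °C = 269 K.
Q = εσA(T⁴ − T_s⁴). T⁴ − T_s⁴ = (328)⁴ − (269)⁴ = 1.16×10^10 − 5.24×10^9 = 6.34×10^9 K⁴.
Q = 0.951 × 5.67×10⁻⁸ × 0.0124 × 6.34×10^9 = 4.24 W.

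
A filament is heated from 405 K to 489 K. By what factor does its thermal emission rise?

ratio ≈ 2.13

P ∝ T⁴, so the ratio is (489/405)⁴ = (1.207)⁴ = 2.13.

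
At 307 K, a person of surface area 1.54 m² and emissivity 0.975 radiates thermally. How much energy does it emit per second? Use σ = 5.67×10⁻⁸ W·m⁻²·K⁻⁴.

P ≈ 756 W

P = εσAT⁴ = 0.975 × 5.67×10⁻⁸ × 1.54 × (307)⁴ = 0.975 × 5.67×10⁻⁸ × 1.54 × 8.88×10^9.
P = 756 W.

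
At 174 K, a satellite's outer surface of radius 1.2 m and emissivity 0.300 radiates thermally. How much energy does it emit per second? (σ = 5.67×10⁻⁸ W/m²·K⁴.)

A = 4πr² = 4π × (1.2)² = 18.1 m².
P = εσAT⁴ = 0.300 × 5.67×10⁻⁸ × 18.1 × (174)⁴ = 0.300 × 5.67×10⁻⁸ × 18.1 × 9.17×10^8.
P = 282 W.

P ≈ 282 W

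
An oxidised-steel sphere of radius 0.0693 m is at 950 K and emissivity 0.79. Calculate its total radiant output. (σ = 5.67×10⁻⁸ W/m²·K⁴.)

A = 4πr² = 4π × (0.0693)² = 0.0603 m².
Stefan–Boltzmann: P = εσAT⁴ = 0.79 × 5.67×10⁻⁸ × 0.0603 × (950)⁴ = 0.79 × 5.67×10⁻⁸ × 0.0603 × 8.15×10^11.
P = 2200 W.

P ≈ 2200 W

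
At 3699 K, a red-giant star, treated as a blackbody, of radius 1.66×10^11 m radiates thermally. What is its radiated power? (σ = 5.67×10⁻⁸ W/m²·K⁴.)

P ≈ 3.68×10^30 W

A = 4πr² = 4π × (1.66×10^11)² = 3.46×10^23 m².
P = σAT⁴ = 5.67×10⁻⁸ × 3.46×10^23 × (3699)⁴ = 5.67×10⁻⁸ × 3.46×10^23 × 1.87×10^14.
P = 3.68×10^30 W.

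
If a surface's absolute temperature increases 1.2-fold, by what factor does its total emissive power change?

P ∝ T⁴, so the power scales as (1.2)⁴ = 2.07.

factor ≈ 2.07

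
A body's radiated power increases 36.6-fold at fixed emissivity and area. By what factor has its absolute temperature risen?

P ∝ T⁴ ⇒ T ∝ P^(1/4), so T scales by (36.6)^(1/4) = 2.46.

factor ≈ 2.46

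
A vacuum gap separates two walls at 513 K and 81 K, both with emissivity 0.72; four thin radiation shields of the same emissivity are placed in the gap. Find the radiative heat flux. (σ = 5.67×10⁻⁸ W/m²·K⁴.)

Each of the 5 gaps contributes resistance (2/ε − 1) = 2/0.72 − 1 = 1.778; total = 8.889.
q = σ(T₁⁴ − T₂⁴) / 8.889 = 5.67×10⁻⁸ × 6.92×10^10 / 8.889 = 442 W/m².

q ≈ 442 W/m²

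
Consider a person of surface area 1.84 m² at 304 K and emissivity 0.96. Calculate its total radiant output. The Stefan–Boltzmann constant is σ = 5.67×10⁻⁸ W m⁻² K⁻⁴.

P = εσAT⁴ = 0.96 × 5.67×10⁻⁸ × 1.84 × (304)⁴ = 0.96 × 5.67×10⁻⁸ × 1.84 × 8.54×10^9.
P = 855 W.

P ≈ 855 W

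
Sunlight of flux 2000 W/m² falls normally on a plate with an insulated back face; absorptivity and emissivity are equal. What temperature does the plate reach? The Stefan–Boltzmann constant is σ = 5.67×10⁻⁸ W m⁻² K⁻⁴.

Absorbed flux αS = emitted flux εσT⁴ (one radiating face); with α = ε, T = (S/σ)^(1/4).
T = (2000 / 5.67×10⁻⁸)^(1/4) = (3.53×10^10)^(1/4).
T = 433 K.

T ≈ 433 K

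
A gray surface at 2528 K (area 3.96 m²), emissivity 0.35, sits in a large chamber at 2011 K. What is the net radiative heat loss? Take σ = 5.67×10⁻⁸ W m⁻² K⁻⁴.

Q ≈ 1.92×10^6 W

Q = εσA(T⁴ − T_s⁴). T⁴ − T_s⁴ = (2528)⁴ − (2011)⁴ = 4.08×10^13 − 1.64×10^13 = 2.45×10^13 K⁴.
Q = 0.35 × 5.67×10⁻⁸ × 3.96 × 2.45×10^13 = 1.92×10^6 W.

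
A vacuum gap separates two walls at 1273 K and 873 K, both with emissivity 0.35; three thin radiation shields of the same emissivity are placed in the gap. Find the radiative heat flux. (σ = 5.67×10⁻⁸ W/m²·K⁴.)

Each of the 4 gaps contributes resistance (2/ε − 1) = 2/0.35 − 1 = 4.714; total = 18.86.
q = σ(T₁⁴ − T₂⁴) / 18.86 = 5.67×10⁻⁸ × 2.05×10^12 / 18.86 = 6150 W/m².

q ≈ 6150 W/m²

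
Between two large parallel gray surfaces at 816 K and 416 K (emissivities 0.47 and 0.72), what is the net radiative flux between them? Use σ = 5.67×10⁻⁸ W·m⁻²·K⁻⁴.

For two large parallel gray plates, q = σ(T₁⁴ − T₂⁴) / (1/ε₁ + 1/ε₂ − 1).
1/ε₁ + 1/ε₂ − 1 = 1/0.47 + 1/0.72 − 1 = 2.517.
T₁⁴ − T₂⁴ = 4.43×10^11 − 2.99×10^10 = 4.13×10^11 K⁴.
q = 5.67×10⁻⁸ × 4.13×10^11 / 2.517 = 9310 W/m².

q ≈ 9310 W/m²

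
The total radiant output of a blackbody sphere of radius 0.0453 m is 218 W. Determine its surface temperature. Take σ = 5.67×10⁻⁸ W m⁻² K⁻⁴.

T ≈ 621 K

A = 4πr² = 4π × (0.0453)² = 0.0258 m².
From P = σAT⁴, T = (P / σA)^(1/4) = (218 / (5.67×10⁻⁸ × 0.0258))^(1/4).
T = (1.49×10^11)^(1/4) = 621 K.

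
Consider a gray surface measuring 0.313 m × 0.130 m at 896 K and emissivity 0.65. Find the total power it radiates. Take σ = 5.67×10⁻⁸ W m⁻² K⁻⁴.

P ≈ 967 W

A = 0.313 × 0.130 = 0.0407 m².
Stefan–Boltzmann: P = εσAT⁴ = 0.65 × 5.67×10⁻⁸ × 0.0407 × (896)⁴ = 0.65 × 5.67×10⁻⁸ × 0.0407 × 6.45×10^11.
P = 967 W.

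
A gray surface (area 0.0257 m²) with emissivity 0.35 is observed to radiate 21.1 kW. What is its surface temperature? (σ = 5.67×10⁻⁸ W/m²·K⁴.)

From P = εσAT⁴, T = (P / εσA)^(1/4) = (21100 / (0.35 × 5.67×10⁻⁸ × 0.0257))^(1/4).
T = (4.14×10^13)^(1/4) = 2540 K.

T ≈ 2540 K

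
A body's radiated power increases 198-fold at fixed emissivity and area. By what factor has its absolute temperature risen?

factor ≈ 3.75

P ∝ T⁴ ⇒ T ∝ P^(1/4), so T scales by (198)^(1/4) = 3.75.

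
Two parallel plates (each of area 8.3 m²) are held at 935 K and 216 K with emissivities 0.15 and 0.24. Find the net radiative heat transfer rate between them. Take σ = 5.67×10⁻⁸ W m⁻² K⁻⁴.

For two large parallel gray plates, q = σ(T₁⁴ − T₂⁴) / (1/ε₁ + 1/ε₂ − 1).
1/ε₁ + 1/ε₂ − 1 = 1/0.15 + 1/0.24 − 1 = 9.833.
T₁⁴ − T₂⁴ = 7.64×10^11 − 2.18×10^9 = 7.62×10^11 K⁴.
q = 5.67×10⁻⁸ × 7.62×10^11 / 9.833 = 4390 W/m².
Q = q·A = 4390 × 8.3 = 36500 W.

Q ≈ 36500 W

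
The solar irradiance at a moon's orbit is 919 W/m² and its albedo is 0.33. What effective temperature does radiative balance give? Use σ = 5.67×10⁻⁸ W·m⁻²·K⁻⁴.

Power absorbed = (1−a)S·πR²; power emitted = 4πR²σT⁴. Equating and cancelling πR²:
T = ((1−a)S / 4σ)^(1/4) = (616 / (4 × 5.67×10⁻⁸))^(1/4) = (2.71×10^9)^(1/4).
T = 228 K.

T ≈ 228 K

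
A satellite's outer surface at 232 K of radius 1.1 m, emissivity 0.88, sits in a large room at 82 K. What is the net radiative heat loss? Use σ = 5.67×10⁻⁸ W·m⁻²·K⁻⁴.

Q ≈ 2160 W

A = 4πr² = 4π × (1.1)² = 15.2 m².
Q = εσA(T⁴ − T_s⁴). T⁴ − T_s⁴ = (232)⁴ − (82)⁴ = 2.90×10^9 − 4.52×10^7 = 2.85×10^9 K⁴.
Q = 0.88 × 5.67×10⁻⁸ × 15.2 × 2.85×10^9 = 2160 W.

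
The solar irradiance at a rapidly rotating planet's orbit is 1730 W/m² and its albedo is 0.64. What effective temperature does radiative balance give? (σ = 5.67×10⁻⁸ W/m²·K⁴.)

T ≈ 229 K

Power absorbed = (1−a)S·πR²; power emitted = 4πR²σT⁴. Equating and cancelling πR²:
T = ((1−a)S / 4σ)^(1/4) = (623 / (4 × 5.67×10⁻⁸))^(1/4) = (2.75×10^9)^(1/4).
T = 229 K.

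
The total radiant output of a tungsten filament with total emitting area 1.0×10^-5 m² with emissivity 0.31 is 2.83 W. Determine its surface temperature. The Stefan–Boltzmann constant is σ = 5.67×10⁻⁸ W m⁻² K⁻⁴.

T ≈ 2000 K

From P = εσAT⁴, T = (P / εσA)^(1/4) = (2.83 / (0.31 × 5.67×10⁻⁸ × 1.00×10^-5))^(1/4).
T = (1.61×10^13)^(1/4) = 2000 K.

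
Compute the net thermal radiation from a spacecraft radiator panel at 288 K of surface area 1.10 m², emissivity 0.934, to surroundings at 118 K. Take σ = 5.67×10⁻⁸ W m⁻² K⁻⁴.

Q ≈ 389 W

Q = εσA(T⁴ − T_s⁴). T⁴ − T_s⁴ = (288)⁴ − (118)⁴ = 6.88×10^9 − 1.94×10^8 = 6.69×10^9 K⁴.
Q = 0.934 × 5.67×10⁻⁸ × 1.10 × 6.69×10^9 = 389 W.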